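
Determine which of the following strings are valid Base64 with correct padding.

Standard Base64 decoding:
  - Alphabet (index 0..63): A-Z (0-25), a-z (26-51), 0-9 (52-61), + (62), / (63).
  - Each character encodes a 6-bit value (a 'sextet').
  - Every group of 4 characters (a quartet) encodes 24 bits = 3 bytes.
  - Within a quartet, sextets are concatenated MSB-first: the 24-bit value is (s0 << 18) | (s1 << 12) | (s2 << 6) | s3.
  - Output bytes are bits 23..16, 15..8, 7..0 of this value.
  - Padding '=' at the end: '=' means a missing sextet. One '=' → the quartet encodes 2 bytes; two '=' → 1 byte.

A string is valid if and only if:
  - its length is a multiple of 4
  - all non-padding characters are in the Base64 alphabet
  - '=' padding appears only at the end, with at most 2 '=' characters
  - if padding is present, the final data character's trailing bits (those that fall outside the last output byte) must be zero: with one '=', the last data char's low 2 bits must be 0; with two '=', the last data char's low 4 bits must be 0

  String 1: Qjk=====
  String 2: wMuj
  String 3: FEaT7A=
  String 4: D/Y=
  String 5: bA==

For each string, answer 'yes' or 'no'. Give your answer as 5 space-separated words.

Answer: no yes no yes yes

Derivation:
String 1: 'Qjk=====' → invalid (5 pad chars (max 2))
String 2: 'wMuj' → valid
String 3: 'FEaT7A=' → invalid (len=7 not mult of 4)
String 4: 'D/Y=' → valid
String 5: 'bA==' → valid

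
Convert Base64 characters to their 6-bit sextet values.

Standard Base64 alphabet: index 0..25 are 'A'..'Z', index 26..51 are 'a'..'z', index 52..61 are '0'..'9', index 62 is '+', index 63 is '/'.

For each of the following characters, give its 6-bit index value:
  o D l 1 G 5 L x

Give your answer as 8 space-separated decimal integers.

Answer: 40 3 37 53 6 57 11 49

Derivation:
'o': a..z range, 26 + ord('o') − ord('a') = 40
'D': A..Z range, ord('D') − ord('A') = 3
'l': a..z range, 26 + ord('l') − ord('a') = 37
'1': 0..9 range, 52 + ord('1') − ord('0') = 53
'G': A..Z range, ord('G') − ord('A') = 6
'5': 0..9 range, 52 + ord('5') − ord('0') = 57
'L': A..Z range, ord('L') − ord('A') = 11
'x': a..z range, 26 + ord('x') − ord('a') = 49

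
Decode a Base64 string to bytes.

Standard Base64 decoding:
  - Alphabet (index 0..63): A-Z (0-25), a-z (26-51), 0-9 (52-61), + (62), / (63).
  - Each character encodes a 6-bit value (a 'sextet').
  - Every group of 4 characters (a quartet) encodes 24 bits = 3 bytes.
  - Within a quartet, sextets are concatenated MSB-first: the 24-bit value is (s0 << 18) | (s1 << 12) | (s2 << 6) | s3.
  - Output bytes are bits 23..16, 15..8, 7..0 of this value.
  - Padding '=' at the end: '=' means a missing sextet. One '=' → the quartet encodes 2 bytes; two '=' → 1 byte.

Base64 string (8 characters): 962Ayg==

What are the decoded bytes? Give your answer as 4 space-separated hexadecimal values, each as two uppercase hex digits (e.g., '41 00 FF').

Answer: F7 AD 80 CA

Derivation:
After char 0 ('9'=61): chars_in_quartet=1 acc=0x3D bytes_emitted=0
After char 1 ('6'=58): chars_in_quartet=2 acc=0xF7A bytes_emitted=0
After char 2 ('2'=54): chars_in_quartet=3 acc=0x3DEB6 bytes_emitted=0
After char 3 ('A'=0): chars_in_quartet=4 acc=0xF7AD80 -> emit F7 AD 80, reset; bytes_emitted=3
After char 4 ('y'=50): chars_in_quartet=1 acc=0x32 bytes_emitted=3
After char 5 ('g'=32): chars_in_quartet=2 acc=0xCA0 bytes_emitted=3
Padding '==': partial quartet acc=0xCA0 -> emit CA; bytes_emitted=4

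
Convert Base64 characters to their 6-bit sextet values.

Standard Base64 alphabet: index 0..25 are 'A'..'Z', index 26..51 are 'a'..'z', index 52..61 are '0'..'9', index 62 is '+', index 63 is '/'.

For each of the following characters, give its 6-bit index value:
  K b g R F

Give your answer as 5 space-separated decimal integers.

Answer: 10 27 32 17 5

Derivation:
'K': A..Z range, ord('K') − ord('A') = 10
'b': a..z range, 26 + ord('b') − ord('a') = 27
'g': a..z range, 26 + ord('g') − ord('a') = 32
'R': A..Z range, ord('R') − ord('A') = 17
'F': A..Z range, ord('F') − ord('A') = 5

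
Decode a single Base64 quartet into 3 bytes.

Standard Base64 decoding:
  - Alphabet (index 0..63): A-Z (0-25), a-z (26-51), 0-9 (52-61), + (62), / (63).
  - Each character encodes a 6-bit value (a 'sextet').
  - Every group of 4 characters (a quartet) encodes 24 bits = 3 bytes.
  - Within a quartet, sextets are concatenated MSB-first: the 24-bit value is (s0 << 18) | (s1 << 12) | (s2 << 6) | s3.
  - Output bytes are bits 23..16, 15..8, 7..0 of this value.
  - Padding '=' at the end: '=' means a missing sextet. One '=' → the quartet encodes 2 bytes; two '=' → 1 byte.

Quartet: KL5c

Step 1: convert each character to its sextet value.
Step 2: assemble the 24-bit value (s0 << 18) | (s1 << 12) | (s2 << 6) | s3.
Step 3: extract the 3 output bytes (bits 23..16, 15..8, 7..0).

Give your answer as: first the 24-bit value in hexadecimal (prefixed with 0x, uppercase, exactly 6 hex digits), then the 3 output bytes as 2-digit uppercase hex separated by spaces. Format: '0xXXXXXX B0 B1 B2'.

Sextets: K=10, L=11, 5=57, c=28
24-bit: (10<<18) | (11<<12) | (57<<6) | 28
      = 0x280000 | 0x00B000 | 0x000E40 | 0x00001C
      = 0x28BE5C
Bytes: (v>>16)&0xFF=28, (v>>8)&0xFF=BE, v&0xFF=5C

Answer: 0x28BE5C 28 BE 5C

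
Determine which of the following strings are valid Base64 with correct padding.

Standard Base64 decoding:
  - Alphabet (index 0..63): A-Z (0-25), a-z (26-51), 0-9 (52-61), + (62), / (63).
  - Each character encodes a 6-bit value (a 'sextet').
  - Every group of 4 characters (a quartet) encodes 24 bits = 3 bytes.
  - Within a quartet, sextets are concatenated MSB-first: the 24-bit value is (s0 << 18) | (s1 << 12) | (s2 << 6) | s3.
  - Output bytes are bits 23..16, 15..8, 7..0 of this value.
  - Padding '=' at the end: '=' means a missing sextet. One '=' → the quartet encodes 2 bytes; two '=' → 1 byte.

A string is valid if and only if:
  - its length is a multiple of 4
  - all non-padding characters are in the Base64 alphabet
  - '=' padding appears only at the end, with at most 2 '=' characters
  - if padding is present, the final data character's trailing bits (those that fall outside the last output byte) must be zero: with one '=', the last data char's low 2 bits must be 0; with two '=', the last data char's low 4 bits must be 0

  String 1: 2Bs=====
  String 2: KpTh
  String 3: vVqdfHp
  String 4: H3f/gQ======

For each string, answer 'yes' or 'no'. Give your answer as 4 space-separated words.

Answer: no yes no no

Derivation:
String 1: '2Bs=====' → invalid (5 pad chars (max 2))
String 2: 'KpTh' → valid
String 3: 'vVqdfHp' → invalid (len=7 not mult of 4)
String 4: 'H3f/gQ======' → invalid (6 pad chars (max 2))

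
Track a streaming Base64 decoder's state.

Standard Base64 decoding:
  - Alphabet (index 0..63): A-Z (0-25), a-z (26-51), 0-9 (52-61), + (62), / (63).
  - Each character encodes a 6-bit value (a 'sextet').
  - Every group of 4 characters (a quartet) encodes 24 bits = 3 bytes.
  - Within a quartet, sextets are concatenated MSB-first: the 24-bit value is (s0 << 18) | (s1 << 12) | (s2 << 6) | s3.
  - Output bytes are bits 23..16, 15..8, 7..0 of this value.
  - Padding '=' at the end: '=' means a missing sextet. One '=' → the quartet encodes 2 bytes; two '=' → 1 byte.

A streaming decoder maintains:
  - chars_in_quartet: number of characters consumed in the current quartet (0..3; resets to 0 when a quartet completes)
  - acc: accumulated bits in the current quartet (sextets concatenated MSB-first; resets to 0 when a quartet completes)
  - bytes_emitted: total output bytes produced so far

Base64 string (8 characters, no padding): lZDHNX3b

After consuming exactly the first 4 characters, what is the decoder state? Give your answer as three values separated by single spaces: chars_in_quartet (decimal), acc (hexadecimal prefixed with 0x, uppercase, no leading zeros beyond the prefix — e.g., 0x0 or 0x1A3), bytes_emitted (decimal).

Answer: 0 0x0 3

Derivation:
After char 0 ('l'=37): chars_in_quartet=1 acc=0x25 bytes_emitted=0
After char 1 ('Z'=25): chars_in_quartet=2 acc=0x959 bytes_emitted=0
After char 2 ('D'=3): chars_in_quartet=3 acc=0x25643 bytes_emitted=0
After char 3 ('H'=7): chars_in_quartet=4 acc=0x9590C7 -> emit 95 90 C7, reset; bytes_emitted=3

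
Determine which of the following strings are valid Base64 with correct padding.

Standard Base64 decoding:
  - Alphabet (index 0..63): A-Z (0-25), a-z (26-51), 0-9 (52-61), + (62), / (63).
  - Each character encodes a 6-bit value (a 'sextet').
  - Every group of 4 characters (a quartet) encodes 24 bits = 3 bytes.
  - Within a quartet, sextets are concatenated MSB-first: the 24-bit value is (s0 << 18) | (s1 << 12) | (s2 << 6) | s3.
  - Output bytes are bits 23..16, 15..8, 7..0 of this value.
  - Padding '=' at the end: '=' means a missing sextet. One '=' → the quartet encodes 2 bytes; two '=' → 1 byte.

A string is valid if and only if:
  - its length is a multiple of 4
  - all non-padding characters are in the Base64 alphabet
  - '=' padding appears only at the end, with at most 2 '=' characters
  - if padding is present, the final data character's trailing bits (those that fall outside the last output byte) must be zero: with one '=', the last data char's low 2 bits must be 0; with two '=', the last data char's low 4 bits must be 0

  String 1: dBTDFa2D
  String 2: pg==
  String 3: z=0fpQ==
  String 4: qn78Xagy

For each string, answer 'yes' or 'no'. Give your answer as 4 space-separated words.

String 1: 'dBTDFa2D' → valid
String 2: 'pg==' → valid
String 3: 'z=0fpQ==' → invalid (bad char(s): ['=']; '=' in middle)
String 4: 'qn78Xagy' → valid

Answer: yes yes no yes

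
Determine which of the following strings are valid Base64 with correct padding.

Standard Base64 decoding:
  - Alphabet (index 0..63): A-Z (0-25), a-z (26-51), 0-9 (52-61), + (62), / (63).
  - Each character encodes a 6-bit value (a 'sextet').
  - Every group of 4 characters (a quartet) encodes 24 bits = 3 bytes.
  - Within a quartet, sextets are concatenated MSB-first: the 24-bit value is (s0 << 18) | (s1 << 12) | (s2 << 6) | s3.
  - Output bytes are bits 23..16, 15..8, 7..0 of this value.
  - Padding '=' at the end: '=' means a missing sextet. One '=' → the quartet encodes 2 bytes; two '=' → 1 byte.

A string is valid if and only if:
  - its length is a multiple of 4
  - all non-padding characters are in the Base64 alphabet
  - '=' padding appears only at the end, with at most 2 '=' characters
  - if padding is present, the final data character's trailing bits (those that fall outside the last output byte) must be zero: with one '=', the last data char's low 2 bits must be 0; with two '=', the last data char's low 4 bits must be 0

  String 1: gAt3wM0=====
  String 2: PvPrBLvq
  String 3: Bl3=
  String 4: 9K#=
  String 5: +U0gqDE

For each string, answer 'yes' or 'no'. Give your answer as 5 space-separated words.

String 1: 'gAt3wM0=====' → invalid (5 pad chars (max 2))
String 2: 'PvPrBLvq' → valid
String 3: 'Bl3=' → invalid (bad trailing bits)
String 4: '9K#=' → invalid (bad char(s): ['#'])
String 5: '+U0gqDE' → invalid (len=7 not mult of 4)

Answer: no yes no no no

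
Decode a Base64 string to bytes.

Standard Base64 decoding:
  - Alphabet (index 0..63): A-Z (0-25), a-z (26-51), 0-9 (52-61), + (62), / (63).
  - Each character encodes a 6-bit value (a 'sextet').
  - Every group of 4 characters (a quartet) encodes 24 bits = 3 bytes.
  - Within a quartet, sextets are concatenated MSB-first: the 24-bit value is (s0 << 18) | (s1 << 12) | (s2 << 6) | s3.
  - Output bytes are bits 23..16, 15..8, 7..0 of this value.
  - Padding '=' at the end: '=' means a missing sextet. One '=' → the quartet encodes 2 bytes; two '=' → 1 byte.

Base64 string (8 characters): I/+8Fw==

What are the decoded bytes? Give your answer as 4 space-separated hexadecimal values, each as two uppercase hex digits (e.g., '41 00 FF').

After char 0 ('I'=8): chars_in_quartet=1 acc=0x8 bytes_emitted=0
After char 1 ('/'=63): chars_in_quartet=2 acc=0x23F bytes_emitted=0
After char 2 ('+'=62): chars_in_quartet=3 acc=0x8FFE bytes_emitted=0
After char 3 ('8'=60): chars_in_quartet=4 acc=0x23FFBC -> emit 23 FF BC, reset; bytes_emitted=3
After char 4 ('F'=5): chars_in_quartet=1 acc=0x5 bytes_emitted=3
After char 5 ('w'=48): chars_in_quartet=2 acc=0x170 bytes_emitted=3
Padding '==': partial quartet acc=0x170 -> emit 17; bytes_emitted=4

Answer: 23 FF BC 17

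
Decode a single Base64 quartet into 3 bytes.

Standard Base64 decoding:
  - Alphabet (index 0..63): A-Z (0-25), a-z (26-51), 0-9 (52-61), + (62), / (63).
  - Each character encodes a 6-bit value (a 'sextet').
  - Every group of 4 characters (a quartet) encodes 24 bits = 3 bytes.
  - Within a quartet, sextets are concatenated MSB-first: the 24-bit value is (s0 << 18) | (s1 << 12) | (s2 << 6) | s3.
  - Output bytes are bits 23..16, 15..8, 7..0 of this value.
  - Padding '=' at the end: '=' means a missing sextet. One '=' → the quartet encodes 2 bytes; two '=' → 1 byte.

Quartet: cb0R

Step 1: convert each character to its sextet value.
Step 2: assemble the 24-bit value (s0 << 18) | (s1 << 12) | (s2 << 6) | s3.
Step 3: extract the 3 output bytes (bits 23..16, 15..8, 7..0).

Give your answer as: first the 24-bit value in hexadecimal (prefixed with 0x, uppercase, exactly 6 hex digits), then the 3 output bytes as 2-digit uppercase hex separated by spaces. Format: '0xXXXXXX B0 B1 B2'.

Sextets: c=28, b=27, 0=52, R=17
24-bit: (28<<18) | (27<<12) | (52<<6) | 17
      = 0x700000 | 0x01B000 | 0x000D00 | 0x000011
      = 0x71BD11
Bytes: (v>>16)&0xFF=71, (v>>8)&0xFF=BD, v&0xFF=11

Answer: 0x71BD11 71 BD 11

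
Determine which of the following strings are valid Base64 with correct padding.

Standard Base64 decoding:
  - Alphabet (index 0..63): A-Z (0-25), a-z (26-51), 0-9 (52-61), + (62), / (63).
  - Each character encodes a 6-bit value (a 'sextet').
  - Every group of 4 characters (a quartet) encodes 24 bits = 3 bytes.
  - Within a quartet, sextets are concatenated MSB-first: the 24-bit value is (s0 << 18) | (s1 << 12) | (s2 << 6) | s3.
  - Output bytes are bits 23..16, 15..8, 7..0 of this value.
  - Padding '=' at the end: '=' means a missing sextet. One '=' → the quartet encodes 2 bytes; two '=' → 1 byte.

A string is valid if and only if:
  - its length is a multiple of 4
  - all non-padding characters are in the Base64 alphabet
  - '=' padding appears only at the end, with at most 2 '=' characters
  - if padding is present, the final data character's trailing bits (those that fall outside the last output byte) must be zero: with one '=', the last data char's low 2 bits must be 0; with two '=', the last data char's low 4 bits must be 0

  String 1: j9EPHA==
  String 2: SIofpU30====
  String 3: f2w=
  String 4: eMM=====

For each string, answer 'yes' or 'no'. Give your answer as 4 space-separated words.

Answer: yes no yes no

Derivation:
String 1: 'j9EPHA==' → valid
String 2: 'SIofpU30====' → invalid (4 pad chars (max 2))
String 3: 'f2w=' → valid
String 4: 'eMM=====' → invalid (5 pad chars (max 2))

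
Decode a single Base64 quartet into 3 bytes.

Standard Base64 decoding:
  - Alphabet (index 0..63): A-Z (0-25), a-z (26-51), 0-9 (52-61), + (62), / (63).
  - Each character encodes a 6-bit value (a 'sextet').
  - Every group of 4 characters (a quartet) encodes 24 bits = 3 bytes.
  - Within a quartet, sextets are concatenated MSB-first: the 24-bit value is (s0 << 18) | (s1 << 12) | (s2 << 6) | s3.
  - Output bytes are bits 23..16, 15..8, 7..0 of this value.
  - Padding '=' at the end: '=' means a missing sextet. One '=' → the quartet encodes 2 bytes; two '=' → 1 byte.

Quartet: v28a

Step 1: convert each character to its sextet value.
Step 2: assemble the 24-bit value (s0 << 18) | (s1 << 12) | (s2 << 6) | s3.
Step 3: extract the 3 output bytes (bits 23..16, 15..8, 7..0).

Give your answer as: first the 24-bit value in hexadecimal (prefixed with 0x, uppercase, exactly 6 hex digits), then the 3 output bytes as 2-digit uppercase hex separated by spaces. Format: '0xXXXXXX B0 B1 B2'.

Sextets: v=47, 2=54, 8=60, a=26
24-bit: (47<<18) | (54<<12) | (60<<6) | 26
      = 0xBC0000 | 0x036000 | 0x000F00 | 0x00001A
      = 0xBF6F1A
Bytes: (v>>16)&0xFF=BF, (v>>8)&0xFF=6F, v&0xFF=1A

Answer: 0xBF6F1A BF 6F 1A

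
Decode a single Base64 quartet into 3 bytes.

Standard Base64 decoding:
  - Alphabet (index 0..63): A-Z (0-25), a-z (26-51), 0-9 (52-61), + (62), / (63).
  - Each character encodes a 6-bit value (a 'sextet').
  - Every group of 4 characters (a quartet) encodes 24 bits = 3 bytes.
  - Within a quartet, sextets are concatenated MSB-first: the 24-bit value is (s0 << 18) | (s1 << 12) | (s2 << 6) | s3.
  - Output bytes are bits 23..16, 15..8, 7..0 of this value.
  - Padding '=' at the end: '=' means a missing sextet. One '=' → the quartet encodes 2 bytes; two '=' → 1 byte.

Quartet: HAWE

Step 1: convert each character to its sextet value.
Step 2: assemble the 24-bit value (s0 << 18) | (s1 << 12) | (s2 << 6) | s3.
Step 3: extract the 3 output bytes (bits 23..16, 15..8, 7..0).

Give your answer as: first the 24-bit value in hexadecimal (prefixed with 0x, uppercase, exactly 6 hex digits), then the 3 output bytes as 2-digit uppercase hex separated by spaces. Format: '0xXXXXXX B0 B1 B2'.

Sextets: H=7, A=0, W=22, E=4
24-bit: (7<<18) | (0<<12) | (22<<6) | 4
      = 0x1C0000 | 0x000000 | 0x000580 | 0x000004
      = 0x1C0584
Bytes: (v>>16)&0xFF=1C, (v>>8)&0xFF=05, v&0xFF=84

Answer: 0x1C0584 1C 05 84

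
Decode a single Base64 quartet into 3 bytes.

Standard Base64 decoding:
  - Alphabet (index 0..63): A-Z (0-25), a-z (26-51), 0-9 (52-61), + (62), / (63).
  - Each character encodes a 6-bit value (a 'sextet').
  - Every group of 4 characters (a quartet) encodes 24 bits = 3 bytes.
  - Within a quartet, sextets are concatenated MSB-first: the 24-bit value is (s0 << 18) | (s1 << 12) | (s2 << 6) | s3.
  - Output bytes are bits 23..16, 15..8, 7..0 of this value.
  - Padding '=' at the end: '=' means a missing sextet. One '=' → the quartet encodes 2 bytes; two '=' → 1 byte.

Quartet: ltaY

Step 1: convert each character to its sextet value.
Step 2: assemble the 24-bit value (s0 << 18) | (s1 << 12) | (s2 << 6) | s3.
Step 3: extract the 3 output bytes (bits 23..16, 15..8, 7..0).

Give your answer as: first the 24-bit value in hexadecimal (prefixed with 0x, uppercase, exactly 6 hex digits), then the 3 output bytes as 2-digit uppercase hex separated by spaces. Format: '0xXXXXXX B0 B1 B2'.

Sextets: l=37, t=45, a=26, Y=24
24-bit: (37<<18) | (45<<12) | (26<<6) | 24
      = 0x940000 | 0x02D000 | 0x000680 | 0x000018
      = 0x96D698
Bytes: (v>>16)&0xFF=96, (v>>8)&0xFF=D6, v&0xFF=98

Answer: 0x96D698 96 D6 98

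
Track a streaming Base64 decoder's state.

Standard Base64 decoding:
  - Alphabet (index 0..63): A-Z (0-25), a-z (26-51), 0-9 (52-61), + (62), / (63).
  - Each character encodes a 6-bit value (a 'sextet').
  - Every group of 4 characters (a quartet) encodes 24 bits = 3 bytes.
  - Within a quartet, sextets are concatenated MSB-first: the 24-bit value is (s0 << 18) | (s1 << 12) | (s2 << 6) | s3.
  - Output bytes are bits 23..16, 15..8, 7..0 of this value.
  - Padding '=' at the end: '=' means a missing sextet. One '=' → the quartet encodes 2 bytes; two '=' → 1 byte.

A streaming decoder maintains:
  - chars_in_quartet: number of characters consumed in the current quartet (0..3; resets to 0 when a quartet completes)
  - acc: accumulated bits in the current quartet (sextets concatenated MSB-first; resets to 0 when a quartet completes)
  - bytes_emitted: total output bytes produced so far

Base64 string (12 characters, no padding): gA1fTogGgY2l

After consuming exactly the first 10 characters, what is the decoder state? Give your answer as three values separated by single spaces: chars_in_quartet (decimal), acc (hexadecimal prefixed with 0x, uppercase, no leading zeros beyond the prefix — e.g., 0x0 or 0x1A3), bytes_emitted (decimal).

Answer: 2 0x818 6

Derivation:
After char 0 ('g'=32): chars_in_quartet=1 acc=0x20 bytes_emitted=0
After char 1 ('A'=0): chars_in_quartet=2 acc=0x800 bytes_emitted=0
After char 2 ('1'=53): chars_in_quartet=3 acc=0x20035 bytes_emitted=0
After char 3 ('f'=31): chars_in_quartet=4 acc=0x800D5F -> emit 80 0D 5F, reset; bytes_emitted=3
After char 4 ('T'=19): chars_in_quartet=1 acc=0x13 bytes_emitted=3
After char 5 ('o'=40): chars_in_quartet=2 acc=0x4E8 bytes_emitted=3
After char 6 ('g'=32): chars_in_quartet=3 acc=0x13A20 bytes_emitted=3
After char 7 ('G'=6): chars_in_quartet=4 acc=0x4E8806 -> emit 4E 88 06, reset; bytes_emitted=6
After char 8 ('g'=32): chars_in_quartet=1 acc=0x20 bytes_emitted=6
After char 9 ('Y'=24): chars_in_quartet=2 acc=0x818 bytes_emitted=6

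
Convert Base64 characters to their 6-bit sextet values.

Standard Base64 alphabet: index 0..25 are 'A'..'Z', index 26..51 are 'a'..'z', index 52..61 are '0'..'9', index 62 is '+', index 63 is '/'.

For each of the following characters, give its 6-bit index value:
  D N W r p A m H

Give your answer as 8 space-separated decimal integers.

'D': A..Z range, ord('D') − ord('A') = 3
'N': A..Z range, ord('N') − ord('A') = 13
'W': A..Z range, ord('W') − ord('A') = 22
'r': a..z range, 26 + ord('r') − ord('a') = 43
'p': a..z range, 26 + ord('p') − ord('a') = 41
'A': A..Z range, ord('A') − ord('A') = 0
'm': a..z range, 26 + ord('m') − ord('a') = 38
'H': A..Z range, ord('H') − ord('A') = 7

Answer: 3 13 22 43 41 0 38 7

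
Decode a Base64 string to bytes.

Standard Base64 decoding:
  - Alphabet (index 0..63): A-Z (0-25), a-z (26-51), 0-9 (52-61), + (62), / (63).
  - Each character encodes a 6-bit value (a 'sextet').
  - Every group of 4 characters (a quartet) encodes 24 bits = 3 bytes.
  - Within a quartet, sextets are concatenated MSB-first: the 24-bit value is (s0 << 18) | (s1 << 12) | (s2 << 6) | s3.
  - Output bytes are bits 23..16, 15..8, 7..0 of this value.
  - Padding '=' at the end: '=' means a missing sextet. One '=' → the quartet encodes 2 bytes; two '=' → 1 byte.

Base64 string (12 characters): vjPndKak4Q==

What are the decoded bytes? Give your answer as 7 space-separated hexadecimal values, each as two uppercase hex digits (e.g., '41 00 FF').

After char 0 ('v'=47): chars_in_quartet=1 acc=0x2F bytes_emitted=0
After char 1 ('j'=35): chars_in_quartet=2 acc=0xBE3 bytes_emitted=0
After char 2 ('P'=15): chars_in_quartet=3 acc=0x2F8CF bytes_emitted=0
After char 3 ('n'=39): chars_in_quartet=4 acc=0xBE33E7 -> emit BE 33 E7, reset; bytes_emitted=3
After char 4 ('d'=29): chars_in_quartet=1 acc=0x1D bytes_emitted=3
After char 5 ('K'=10): chars_in_quartet=2 acc=0x74A bytes_emitted=3
After char 6 ('a'=26): chars_in_quartet=3 acc=0x1D29A bytes_emitted=3
After char 7 ('k'=36): chars_in_quartet=4 acc=0x74A6A4 -> emit 74 A6 A4, reset; bytes_emitted=6
After char 8 ('4'=56): chars_in_quartet=1 acc=0x38 bytes_emitted=6
After char 9 ('Q'=16): chars_in_quartet=2 acc=0xE10 bytes_emitted=6
Padding '==': partial quartet acc=0xE10 -> emit E1; bytes_emitted=7

Answer: BE 33 E7 74 A6 A4 E1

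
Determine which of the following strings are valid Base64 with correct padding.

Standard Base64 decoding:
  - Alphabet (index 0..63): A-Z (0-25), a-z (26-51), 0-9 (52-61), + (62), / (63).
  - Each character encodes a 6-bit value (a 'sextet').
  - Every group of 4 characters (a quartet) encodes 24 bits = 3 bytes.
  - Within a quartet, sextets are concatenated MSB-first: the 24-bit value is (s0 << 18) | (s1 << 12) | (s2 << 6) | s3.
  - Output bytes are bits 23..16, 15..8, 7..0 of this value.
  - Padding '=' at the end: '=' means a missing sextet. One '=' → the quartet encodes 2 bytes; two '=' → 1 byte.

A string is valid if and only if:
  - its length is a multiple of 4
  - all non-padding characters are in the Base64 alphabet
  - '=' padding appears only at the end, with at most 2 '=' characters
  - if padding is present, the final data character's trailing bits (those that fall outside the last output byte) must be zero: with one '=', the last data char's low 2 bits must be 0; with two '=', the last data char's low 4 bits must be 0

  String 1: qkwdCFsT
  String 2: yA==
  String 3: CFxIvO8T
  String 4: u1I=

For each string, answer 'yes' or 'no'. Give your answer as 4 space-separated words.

String 1: 'qkwdCFsT' → valid
String 2: 'yA==' → valid
String 3: 'CFxIvO8T' → valid
String 4: 'u1I=' → valid

Answer: yes yes yes yes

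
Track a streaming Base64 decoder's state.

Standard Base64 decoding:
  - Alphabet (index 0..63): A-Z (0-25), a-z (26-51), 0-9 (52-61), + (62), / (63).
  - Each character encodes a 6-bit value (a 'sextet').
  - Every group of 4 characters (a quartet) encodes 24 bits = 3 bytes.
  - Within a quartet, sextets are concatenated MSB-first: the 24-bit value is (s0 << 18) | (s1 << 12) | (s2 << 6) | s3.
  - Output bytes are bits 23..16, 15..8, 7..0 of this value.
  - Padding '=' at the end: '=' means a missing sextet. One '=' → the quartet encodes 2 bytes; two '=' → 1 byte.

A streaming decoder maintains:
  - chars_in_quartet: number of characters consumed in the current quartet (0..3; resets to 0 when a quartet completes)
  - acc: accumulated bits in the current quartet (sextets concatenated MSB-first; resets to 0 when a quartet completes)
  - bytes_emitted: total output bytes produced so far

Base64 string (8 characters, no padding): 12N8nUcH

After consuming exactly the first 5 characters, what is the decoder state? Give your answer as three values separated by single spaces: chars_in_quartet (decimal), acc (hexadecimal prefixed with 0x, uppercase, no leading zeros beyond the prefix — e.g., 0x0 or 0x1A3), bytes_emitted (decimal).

After char 0 ('1'=53): chars_in_quartet=1 acc=0x35 bytes_emitted=0
After char 1 ('2'=54): chars_in_quartet=2 acc=0xD76 bytes_emitted=0
After char 2 ('N'=13): chars_in_quartet=3 acc=0x35D8D bytes_emitted=0
After char 3 ('8'=60): chars_in_quartet=4 acc=0xD7637C -> emit D7 63 7C, reset; bytes_emitted=3
After char 4 ('n'=39): chars_in_quartet=1 acc=0x27 bytes_emitted=3

Answer: 1 0x27 3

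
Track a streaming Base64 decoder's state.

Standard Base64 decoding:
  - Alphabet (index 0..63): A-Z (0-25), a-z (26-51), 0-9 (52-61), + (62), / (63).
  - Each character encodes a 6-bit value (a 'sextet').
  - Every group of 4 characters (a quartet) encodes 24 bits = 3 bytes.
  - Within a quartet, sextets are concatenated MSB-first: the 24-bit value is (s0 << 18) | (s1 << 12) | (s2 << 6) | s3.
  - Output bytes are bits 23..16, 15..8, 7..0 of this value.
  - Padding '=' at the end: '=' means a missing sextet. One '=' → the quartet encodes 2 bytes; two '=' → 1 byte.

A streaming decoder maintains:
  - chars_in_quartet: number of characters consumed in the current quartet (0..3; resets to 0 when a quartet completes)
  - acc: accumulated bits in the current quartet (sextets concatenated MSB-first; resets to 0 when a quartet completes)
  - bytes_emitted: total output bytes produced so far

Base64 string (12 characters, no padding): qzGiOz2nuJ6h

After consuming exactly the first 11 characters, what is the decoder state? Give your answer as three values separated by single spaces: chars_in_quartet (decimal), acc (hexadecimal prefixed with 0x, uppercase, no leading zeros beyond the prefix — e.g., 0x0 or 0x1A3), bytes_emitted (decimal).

After char 0 ('q'=42): chars_in_quartet=1 acc=0x2A bytes_emitted=0
After char 1 ('z'=51): chars_in_quartet=2 acc=0xAB3 bytes_emitted=0
After char 2 ('G'=6): chars_in_quartet=3 acc=0x2ACC6 bytes_emitted=0
After char 3 ('i'=34): chars_in_quartet=4 acc=0xAB31A2 -> emit AB 31 A2, reset; bytes_emitted=3
After char 4 ('O'=14): chars_in_quartet=1 acc=0xE bytes_emitted=3
After char 5 ('z'=51): chars_in_quartet=2 acc=0x3B3 bytes_emitted=3
After char 6 ('2'=54): chars_in_quartet=3 acc=0xECF6 bytes_emitted=3
After char 7 ('n'=39): chars_in_quartet=4 acc=0x3B3DA7 -> emit 3B 3D A7, reset; bytes_emitted=6
After char 8 ('u'=46): chars_in_quartet=1 acc=0x2E bytes_emitted=6
After char 9 ('J'=9): chars_in_quartet=2 acc=0xB89 bytes_emitted=6
After char 10 ('6'=58): chars_in_quartet=3 acc=0x2E27A bytes_emitted=6

Answer: 3 0x2E27A 6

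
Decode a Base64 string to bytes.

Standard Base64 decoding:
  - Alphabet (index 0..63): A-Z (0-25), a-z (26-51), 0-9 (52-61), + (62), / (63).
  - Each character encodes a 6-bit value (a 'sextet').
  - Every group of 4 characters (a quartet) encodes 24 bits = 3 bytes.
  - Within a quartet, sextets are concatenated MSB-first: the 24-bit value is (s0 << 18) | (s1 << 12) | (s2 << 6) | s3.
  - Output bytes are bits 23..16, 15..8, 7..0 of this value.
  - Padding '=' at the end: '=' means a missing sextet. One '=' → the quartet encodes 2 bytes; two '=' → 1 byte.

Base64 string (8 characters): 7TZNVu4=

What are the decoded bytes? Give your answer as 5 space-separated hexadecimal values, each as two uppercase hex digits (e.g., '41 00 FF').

After char 0 ('7'=59): chars_in_quartet=1 acc=0x3B bytes_emitted=0
After char 1 ('T'=19): chars_in_quartet=2 acc=0xED3 bytes_emitted=0
After char 2 ('Z'=25): chars_in_quartet=3 acc=0x3B4D9 bytes_emitted=0
After char 3 ('N'=13): chars_in_quartet=4 acc=0xED364D -> emit ED 36 4D, reset; bytes_emitted=3
After char 4 ('V'=21): chars_in_quartet=1 acc=0x15 bytes_emitted=3
After char 5 ('u'=46): chars_in_quartet=2 acc=0x56E bytes_emitted=3
After char 6 ('4'=56): chars_in_quartet=3 acc=0x15BB8 bytes_emitted=3
Padding '=': partial quartet acc=0x15BB8 -> emit 56 EE; bytes_emitted=5

Answer: ED 36 4D 56 EE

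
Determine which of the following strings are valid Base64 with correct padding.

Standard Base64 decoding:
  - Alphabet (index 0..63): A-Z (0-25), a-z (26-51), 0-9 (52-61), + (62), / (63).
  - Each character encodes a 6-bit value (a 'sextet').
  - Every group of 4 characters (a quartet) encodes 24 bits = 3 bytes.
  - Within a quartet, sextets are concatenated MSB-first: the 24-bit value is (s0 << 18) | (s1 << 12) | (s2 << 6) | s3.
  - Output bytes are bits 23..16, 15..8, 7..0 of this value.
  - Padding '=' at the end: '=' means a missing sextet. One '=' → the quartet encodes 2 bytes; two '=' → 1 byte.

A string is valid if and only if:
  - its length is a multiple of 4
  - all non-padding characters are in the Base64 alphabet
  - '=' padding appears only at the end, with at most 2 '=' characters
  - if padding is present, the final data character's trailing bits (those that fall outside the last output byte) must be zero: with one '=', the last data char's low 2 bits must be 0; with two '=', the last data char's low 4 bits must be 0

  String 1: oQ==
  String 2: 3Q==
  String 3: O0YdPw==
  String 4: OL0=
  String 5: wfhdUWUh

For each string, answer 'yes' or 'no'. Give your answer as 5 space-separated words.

Answer: yes yes yes yes yes

Derivation:
String 1: 'oQ==' → valid
String 2: '3Q==' → valid
String 3: 'O0YdPw==' → valid
String 4: 'OL0=' → valid
String 5: 'wfhdUWUh' → valid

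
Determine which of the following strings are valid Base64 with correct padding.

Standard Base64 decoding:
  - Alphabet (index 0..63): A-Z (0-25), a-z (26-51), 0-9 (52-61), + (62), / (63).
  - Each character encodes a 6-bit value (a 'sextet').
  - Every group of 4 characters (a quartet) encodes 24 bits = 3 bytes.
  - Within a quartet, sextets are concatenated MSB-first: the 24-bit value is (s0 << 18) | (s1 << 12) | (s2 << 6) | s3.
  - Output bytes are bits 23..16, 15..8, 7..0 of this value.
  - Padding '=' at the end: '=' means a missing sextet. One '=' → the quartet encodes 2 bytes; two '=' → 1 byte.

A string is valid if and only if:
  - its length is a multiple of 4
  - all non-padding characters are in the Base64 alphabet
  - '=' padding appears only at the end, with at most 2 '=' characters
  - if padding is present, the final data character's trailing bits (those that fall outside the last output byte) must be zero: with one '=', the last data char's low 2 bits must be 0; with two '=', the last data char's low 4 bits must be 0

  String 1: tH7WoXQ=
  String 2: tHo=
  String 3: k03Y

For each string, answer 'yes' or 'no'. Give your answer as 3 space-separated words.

String 1: 'tH7WoXQ=' → valid
String 2: 'tHo=' → valid
String 3: 'k03Y' → valid

Answer: yes yes yes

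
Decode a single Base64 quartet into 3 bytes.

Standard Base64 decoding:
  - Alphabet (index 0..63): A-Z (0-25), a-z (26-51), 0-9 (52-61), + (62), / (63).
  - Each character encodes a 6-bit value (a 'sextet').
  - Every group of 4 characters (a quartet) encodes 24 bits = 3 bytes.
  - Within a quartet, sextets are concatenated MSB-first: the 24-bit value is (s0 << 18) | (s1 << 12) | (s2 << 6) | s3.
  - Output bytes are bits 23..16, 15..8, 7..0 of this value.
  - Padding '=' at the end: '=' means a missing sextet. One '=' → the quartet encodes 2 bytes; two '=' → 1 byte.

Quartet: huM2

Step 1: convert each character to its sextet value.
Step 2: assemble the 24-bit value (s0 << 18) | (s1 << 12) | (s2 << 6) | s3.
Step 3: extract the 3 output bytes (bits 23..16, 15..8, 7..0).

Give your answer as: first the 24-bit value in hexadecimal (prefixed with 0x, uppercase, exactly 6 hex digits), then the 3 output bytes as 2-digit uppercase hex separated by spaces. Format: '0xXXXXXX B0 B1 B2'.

Sextets: h=33, u=46, M=12, 2=54
24-bit: (33<<18) | (46<<12) | (12<<6) | 54
      = 0x840000 | 0x02E000 | 0x000300 | 0x000036
      = 0x86E336
Bytes: (v>>16)&0xFF=86, (v>>8)&0xFF=E3, v&0xFF=36

Answer: 0x86E336 86 E3 36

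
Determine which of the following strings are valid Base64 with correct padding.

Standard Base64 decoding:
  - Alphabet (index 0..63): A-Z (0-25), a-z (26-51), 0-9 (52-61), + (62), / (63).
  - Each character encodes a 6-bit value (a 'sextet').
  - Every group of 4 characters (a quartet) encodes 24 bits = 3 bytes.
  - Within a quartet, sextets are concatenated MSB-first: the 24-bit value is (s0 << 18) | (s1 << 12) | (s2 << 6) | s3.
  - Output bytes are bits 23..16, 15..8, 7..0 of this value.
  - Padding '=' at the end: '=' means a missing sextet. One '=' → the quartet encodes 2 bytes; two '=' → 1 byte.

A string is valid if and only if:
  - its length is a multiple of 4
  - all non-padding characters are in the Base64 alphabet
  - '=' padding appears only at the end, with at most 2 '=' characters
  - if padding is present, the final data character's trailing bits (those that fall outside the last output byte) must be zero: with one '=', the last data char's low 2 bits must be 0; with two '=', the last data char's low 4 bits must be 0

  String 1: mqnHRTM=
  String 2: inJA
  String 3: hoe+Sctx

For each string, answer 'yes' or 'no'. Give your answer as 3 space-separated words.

Answer: yes yes yes

Derivation:
String 1: 'mqnHRTM=' → valid
String 2: 'inJA' → valid
String 3: 'hoe+Sctx' → valid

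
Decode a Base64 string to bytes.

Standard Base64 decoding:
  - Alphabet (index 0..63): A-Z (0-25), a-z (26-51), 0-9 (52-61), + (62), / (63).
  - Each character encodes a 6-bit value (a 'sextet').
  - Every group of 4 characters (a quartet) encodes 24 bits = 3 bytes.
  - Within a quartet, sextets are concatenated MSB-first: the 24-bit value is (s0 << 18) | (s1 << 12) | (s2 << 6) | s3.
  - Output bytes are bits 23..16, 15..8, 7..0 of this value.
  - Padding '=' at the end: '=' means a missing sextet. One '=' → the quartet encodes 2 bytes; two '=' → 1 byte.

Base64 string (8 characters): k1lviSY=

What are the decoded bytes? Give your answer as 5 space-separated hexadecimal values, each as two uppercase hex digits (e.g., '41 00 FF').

Answer: 93 59 6F 89 26

Derivation:
After char 0 ('k'=36): chars_in_quartet=1 acc=0x24 bytes_emitted=0
After char 1 ('1'=53): chars_in_quartet=2 acc=0x935 bytes_emitted=0
After char 2 ('l'=37): chars_in_quartet=3 acc=0x24D65 bytes_emitted=0
After char 3 ('v'=47): chars_in_quartet=4 acc=0x93596F -> emit 93 59 6F, reset; bytes_emitted=3
After char 4 ('i'=34): chars_in_quartet=1 acc=0x22 bytes_emitted=3
After char 5 ('S'=18): chars_in_quartet=2 acc=0x892 bytes_emitted=3
After char 6 ('Y'=24): chars_in_quartet=3 acc=0x22498 bytes_emitted=3
Padding '=': partial quartet acc=0x22498 -> emit 89 26; bytes_emitted=5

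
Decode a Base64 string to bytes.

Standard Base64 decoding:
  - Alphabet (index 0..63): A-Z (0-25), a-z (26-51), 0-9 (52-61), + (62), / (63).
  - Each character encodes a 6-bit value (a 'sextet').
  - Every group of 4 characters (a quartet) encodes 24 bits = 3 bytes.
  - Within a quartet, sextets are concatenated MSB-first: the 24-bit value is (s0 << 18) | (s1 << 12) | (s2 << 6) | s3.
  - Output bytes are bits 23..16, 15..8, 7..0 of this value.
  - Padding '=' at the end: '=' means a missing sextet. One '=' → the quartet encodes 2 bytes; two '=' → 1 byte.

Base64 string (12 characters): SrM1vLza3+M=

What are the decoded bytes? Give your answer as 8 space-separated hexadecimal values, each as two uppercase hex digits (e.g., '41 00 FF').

Answer: 4A B3 35 BC BC DA DF E3

Derivation:
After char 0 ('S'=18): chars_in_quartet=1 acc=0x12 bytes_emitted=0
After char 1 ('r'=43): chars_in_quartet=2 acc=0x4AB bytes_emitted=0
After char 2 ('M'=12): chars_in_quartet=3 acc=0x12ACC bytes_emitted=0
After char 3 ('1'=53): chars_in_quartet=4 acc=0x4AB335 -> emit 4A B3 35, reset; bytes_emitted=3
After char 4 ('v'=47): chars_in_quartet=1 acc=0x2F bytes_emitted=3
After char 5 ('L'=11): chars_in_quartet=2 acc=0xBCB bytes_emitted=3
After char 6 ('z'=51): chars_in_quartet=3 acc=0x2F2F3 bytes_emitted=3
After char 7 ('a'=26): chars_in_quartet=4 acc=0xBCBCDA -> emit BC BC DA, reset; bytes_emitted=6
After char 8 ('3'=55): chars_in_quartet=1 acc=0x37 bytes_emitted=6
After char 9 ('+'=62): chars_in_quartet=2 acc=0xDFE bytes_emitted=6
After char 10 ('M'=12): chars_in_quartet=3 acc=0x37F8C bytes_emitted=6
Padding '=': partial quartet acc=0x37F8C -> emit DF E3; bytes_emitted=8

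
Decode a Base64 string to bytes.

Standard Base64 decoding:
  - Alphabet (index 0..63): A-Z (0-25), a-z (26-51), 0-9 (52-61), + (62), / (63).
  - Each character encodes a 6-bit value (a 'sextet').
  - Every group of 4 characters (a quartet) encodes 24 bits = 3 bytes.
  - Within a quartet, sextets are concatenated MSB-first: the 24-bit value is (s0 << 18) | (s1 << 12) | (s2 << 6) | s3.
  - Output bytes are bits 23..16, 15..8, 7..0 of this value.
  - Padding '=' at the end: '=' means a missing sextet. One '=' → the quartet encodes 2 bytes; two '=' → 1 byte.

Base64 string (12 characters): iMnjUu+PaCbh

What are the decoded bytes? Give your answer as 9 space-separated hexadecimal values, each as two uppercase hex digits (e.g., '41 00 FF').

Answer: 88 C9 E3 52 EF 8F 68 26 E1

Derivation:
After char 0 ('i'=34): chars_in_quartet=1 acc=0x22 bytes_emitted=0
After char 1 ('M'=12): chars_in_quartet=2 acc=0x88C bytes_emitted=0
After char 2 ('n'=39): chars_in_quartet=3 acc=0x22327 bytes_emitted=0
After char 3 ('j'=35): chars_in_quartet=4 acc=0x88C9E3 -> emit 88 C9 E3, reset; bytes_emitted=3
After char 4 ('U'=20): chars_in_quartet=1 acc=0x14 bytes_emitted=3
After char 5 ('u'=46): chars_in_quartet=2 acc=0x52E bytes_emitted=3
After char 6 ('+'=62): chars_in_quartet=3 acc=0x14BBE bytes_emitted=3
After char 7 ('P'=15): chars_in_quartet=4 acc=0x52EF8F -> emit 52 EF 8F, reset; bytes_emitted=6
After char 8 ('a'=26): chars_in_quartet=1 acc=0x1A bytes_emitted=6
After char 9 ('C'=2): chars_in_quartet=2 acc=0x682 bytes_emitted=6
After char 10 ('b'=27): chars_in_quartet=3 acc=0x1A09B bytes_emitted=6
After char 11 ('h'=33): chars_in_quartet=4 acc=0x6826E1 -> emit 68 26 E1, reset; bytes_emitted=9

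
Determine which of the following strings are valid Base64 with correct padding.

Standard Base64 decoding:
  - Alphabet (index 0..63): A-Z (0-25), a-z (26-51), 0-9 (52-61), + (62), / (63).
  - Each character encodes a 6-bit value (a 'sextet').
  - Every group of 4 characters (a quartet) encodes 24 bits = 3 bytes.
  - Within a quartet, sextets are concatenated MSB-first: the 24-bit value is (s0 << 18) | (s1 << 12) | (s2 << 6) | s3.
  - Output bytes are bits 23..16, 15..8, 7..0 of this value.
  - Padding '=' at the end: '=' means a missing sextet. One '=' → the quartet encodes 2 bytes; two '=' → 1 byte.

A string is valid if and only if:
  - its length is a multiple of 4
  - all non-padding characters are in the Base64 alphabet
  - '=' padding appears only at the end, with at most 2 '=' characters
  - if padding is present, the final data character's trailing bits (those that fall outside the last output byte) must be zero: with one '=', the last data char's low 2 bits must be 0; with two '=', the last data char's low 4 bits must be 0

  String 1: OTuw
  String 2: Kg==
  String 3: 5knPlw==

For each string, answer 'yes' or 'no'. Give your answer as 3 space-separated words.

String 1: 'OTuw' → valid
String 2: 'Kg==' → valid
String 3: '5knPlw==' → valid

Answer: yes yes yes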